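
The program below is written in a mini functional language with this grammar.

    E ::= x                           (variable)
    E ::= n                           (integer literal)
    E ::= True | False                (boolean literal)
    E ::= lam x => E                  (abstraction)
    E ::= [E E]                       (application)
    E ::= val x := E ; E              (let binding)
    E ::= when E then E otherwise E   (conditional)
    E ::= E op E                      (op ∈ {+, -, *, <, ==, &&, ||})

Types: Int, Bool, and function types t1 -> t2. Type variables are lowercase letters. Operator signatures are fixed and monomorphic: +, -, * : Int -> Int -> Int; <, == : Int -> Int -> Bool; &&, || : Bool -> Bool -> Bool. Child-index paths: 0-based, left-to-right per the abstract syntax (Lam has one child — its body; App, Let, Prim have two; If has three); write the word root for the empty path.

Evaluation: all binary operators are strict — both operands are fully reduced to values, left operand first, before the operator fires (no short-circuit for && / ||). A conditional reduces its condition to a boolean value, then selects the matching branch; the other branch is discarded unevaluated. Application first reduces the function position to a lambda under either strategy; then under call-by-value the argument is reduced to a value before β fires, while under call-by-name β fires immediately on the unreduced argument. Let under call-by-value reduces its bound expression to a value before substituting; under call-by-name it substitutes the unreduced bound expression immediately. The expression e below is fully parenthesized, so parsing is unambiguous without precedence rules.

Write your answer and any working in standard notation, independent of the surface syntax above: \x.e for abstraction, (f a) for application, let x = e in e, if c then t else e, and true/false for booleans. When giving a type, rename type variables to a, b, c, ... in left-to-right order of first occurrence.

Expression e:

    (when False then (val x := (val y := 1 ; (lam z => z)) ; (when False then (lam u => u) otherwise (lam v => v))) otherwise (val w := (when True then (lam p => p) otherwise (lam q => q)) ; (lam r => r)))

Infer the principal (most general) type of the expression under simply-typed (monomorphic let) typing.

Answer: a -> a

Working:
  unify Bool ~ Bool
let y : Int
z : a
\z._ : a -> a
let x : a -> a
  unify Bool ~ Bool
u : b
\u._ : b -> b
v : c
\v._ : c -> c
  unify b -> b ~ c -> c
  unify b ~ c
  unify c ~ c
  unify Bool ~ Bool
p : d
\p._ : d -> d
q : e
\q._ : e -> e
  unify d -> d ~ e -> e
  unify d ~ e
  unify e ~ e
let w : e -> e
r : f
\r._ : f -> f
  unify c -> c ~ f -> f
  unify c ~ f
  unify f ~ f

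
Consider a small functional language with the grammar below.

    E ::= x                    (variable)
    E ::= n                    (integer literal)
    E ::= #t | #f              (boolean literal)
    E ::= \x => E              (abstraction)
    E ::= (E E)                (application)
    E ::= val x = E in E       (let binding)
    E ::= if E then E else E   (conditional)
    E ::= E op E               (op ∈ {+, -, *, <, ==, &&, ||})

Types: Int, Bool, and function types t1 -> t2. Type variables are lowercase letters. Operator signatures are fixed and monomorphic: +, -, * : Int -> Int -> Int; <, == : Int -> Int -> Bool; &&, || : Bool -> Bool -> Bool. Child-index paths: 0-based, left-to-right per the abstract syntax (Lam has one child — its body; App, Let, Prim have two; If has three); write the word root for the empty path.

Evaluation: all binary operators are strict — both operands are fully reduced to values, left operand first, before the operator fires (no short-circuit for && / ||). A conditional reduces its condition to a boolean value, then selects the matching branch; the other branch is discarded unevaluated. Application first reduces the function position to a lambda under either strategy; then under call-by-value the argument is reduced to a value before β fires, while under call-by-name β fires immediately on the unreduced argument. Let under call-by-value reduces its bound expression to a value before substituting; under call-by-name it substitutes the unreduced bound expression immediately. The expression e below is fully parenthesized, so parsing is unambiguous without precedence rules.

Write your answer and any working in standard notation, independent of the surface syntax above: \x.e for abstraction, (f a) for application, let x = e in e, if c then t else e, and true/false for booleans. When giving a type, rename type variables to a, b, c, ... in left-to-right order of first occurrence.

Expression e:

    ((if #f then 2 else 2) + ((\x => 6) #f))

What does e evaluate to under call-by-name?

Answer: 8

Derivation:
step 0: ((if false then 2 else 2) + ((\x.6) false))
step 1: [if@0] (2 + ((\x.6) false))
step 2: [beta@1] (2 + 6)
step 3: [delta@root] 8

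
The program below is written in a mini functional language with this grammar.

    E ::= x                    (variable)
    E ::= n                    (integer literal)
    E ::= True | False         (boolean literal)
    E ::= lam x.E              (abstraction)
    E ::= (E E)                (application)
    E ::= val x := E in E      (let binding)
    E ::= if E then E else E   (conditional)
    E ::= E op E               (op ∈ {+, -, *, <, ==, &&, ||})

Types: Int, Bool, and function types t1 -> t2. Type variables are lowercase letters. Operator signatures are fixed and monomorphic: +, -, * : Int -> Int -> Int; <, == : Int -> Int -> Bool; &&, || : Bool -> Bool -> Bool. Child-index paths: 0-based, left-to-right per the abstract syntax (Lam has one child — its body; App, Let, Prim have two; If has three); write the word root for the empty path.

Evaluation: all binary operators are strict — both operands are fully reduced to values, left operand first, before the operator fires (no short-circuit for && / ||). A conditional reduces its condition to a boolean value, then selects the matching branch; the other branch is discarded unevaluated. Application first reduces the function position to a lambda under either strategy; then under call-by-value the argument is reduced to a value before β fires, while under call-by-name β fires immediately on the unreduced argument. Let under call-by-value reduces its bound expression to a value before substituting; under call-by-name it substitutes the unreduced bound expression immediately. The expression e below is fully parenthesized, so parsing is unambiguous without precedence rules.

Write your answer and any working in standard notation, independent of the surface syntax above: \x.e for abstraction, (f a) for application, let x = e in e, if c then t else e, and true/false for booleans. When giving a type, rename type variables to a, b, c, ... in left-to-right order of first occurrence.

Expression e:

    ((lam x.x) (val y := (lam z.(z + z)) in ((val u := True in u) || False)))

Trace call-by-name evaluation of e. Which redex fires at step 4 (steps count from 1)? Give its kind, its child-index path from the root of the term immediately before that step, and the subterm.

Answer: delta at root : (true || false)

Working:
step 0: ((\x.x) (let y = (\z.(z + z)) in ((let u = true in u) || false)))
step 1: [beta@root] (let y = (\z.(z + z)) in ((let u = true in u) || false))
step 2: [let@root] ((let u = true in u) || false)
step 3: [let@0] (true || false)
step 4: [delta@root] true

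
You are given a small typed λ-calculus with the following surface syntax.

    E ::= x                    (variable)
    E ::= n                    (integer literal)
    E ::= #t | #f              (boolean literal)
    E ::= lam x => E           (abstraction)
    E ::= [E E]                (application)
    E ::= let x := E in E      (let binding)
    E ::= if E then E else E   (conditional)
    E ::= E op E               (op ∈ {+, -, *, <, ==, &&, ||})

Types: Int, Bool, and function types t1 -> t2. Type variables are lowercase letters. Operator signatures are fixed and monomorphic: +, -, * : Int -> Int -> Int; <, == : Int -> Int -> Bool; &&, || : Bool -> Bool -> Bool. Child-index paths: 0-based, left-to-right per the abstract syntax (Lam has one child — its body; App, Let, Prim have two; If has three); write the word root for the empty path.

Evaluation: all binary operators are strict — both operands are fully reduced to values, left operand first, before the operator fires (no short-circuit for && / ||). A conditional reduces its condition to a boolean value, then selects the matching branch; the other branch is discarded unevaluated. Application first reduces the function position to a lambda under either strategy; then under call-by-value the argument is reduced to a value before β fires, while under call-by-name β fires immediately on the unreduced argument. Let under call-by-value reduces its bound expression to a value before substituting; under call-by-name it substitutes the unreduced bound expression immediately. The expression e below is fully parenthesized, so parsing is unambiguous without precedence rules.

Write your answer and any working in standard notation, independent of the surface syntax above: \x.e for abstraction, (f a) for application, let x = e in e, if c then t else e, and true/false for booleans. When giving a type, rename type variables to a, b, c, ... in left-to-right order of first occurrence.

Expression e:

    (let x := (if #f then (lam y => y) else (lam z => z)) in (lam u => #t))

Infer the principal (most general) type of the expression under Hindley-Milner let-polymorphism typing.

Answer: a -> Bool

Trace:
  unify Bool ~ Bool
y : a
\y._ : a -> a
z : b
\z._ : b -> b
  unify a -> a ~ b -> b
  unify a ~ b
  unify b ~ b
let x : forall. b -> b
\u._ : c -> Bool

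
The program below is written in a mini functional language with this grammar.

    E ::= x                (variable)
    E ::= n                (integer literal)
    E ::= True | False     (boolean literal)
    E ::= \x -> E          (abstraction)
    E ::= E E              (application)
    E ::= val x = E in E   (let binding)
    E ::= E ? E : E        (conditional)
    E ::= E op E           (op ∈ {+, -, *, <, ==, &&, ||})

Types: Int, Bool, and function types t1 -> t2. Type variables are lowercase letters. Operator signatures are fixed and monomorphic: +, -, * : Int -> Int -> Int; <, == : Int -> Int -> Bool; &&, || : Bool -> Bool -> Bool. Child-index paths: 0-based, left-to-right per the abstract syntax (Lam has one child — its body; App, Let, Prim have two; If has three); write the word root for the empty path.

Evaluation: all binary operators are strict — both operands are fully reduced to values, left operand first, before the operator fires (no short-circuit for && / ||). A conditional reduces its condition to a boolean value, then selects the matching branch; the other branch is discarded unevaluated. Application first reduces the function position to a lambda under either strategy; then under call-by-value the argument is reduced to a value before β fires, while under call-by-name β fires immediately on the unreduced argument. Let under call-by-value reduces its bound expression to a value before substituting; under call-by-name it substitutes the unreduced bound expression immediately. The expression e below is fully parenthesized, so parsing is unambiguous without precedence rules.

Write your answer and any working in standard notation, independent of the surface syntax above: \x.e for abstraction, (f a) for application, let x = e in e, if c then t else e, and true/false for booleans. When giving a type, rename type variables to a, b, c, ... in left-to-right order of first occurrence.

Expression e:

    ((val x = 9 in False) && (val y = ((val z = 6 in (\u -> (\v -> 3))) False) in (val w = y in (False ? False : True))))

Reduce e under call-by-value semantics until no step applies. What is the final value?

Trace:
step 0: ((let x = 9 in false) && (let y = ((let z = 6 in (\u.(\v.3))) false) in (let w = y in (if false then false else true))))
step 1: [let@0] (false && (let y = ((let z = 6 in (\u.(\v.3))) false) in (let w = y in (if false then false else true))))
step 2: [let@1.0.0] (false && (let y = ((\u.(\v.3)) false) in (let w = y in (if false then false else true))))
step 3: [beta@1.0] (false && (let y = (\v.3) in (let w = y in (if false then false else true))))
step 4: [let@1] (false && (let w = (\v.3) in (if false then false else true)))
step 5: [let@1] (false && (if false then false else true))
step 6: [if@1] (false && true)
step 7: [delta@root] false

Answer: false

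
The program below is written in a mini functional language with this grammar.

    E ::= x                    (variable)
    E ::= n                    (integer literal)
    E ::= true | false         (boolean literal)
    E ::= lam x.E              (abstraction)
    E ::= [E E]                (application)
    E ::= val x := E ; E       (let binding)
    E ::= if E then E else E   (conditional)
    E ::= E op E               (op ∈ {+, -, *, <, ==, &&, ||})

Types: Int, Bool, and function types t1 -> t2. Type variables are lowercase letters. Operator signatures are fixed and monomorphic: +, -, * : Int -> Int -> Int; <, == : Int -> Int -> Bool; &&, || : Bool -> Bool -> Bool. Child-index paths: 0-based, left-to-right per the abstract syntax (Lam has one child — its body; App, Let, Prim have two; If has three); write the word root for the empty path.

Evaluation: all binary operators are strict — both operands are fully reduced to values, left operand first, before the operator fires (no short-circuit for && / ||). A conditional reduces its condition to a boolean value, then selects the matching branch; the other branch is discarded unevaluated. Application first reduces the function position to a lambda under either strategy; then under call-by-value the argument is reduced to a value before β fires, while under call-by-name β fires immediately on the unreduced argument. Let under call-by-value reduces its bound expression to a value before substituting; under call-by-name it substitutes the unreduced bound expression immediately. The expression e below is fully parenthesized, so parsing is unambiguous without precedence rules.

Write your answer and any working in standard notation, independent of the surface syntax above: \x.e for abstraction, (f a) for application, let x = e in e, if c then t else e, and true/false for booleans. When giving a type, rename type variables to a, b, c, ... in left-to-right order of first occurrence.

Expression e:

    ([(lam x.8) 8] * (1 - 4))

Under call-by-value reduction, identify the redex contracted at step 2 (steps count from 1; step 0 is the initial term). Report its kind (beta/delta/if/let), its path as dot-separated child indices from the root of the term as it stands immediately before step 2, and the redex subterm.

Answer: delta at 1 : (1 - 4)

Trace:
step 0: (((\x.8) 8) * (1 - 4))
step 1: [beta@0] (8 * (1 - 4))
step 2: [delta@1] (8 * -3)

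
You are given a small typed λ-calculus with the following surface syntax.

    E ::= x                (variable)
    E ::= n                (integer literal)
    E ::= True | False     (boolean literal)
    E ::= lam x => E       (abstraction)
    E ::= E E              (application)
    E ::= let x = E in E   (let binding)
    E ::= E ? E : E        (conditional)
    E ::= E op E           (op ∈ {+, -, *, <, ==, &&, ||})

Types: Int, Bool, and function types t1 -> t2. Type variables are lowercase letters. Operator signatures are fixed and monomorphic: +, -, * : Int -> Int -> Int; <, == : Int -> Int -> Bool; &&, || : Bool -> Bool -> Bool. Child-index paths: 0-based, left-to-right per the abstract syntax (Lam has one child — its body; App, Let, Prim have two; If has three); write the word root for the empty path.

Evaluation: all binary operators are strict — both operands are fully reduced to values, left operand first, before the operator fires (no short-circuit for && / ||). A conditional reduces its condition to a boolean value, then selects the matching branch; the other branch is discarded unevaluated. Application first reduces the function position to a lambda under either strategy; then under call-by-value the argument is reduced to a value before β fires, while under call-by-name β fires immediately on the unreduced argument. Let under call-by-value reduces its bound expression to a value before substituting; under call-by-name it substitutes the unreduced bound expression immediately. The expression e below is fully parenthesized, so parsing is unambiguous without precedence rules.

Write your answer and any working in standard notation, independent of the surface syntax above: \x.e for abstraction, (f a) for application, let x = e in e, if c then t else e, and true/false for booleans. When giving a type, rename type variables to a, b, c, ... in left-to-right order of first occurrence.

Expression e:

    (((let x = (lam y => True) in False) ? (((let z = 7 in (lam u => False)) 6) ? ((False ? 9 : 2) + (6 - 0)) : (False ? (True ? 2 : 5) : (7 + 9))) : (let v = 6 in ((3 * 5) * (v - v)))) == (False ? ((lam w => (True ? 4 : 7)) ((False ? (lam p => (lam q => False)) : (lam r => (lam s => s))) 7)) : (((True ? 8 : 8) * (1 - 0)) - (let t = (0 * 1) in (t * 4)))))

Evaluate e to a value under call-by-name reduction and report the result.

Working:
step 0: ((if (let x = (\y.true) in false) then (if ((let z = 7 in (\u.false)) 6) then ((if false then 9 else 2) + (6 - 0)) else (if false then (if true then 2 else 5) else (7 + 9))) else (let v = 6 in ((3 * 5) * (v - v)))) == (if false then ((\w.(if true then 4 else 7)) ((if false then (\p.(\q.false)) else (\r.(\s.s))) 7)) else (((if true then 8 else 8) * (1 - 0)) - (let t = (0 * 1) in (t * 4)))))
step 1: [let@0.0] ((if false then (if ((let z = 7 in (\u.false)) 6) then ((if false then 9 else 2) + (6 - 0)) else (if false then (if true then 2 else 5) else (7 + 9))) else (let v = 6 in ((3 * 5) * (v - v)))) == (if false then ((\w.(if true then 4 else 7)) ((if false then (\p.(\q.false)) else (\r.(\s.s))) 7)) else (((if true then 8 else 8) * (1 - 0)) - (let t = (0 * 1) in (t * 4)))))
step 2: [if@0] ((let v = 6 in ((3 * 5) * (v - v))) == (if false then ((\w.(if true then 4 else 7)) ((if false then (\p.(\q.false)) else (\r.(\s.s))) 7)) else (((if true then 8 else 8) * (1 - 0)) - (let t = (0 * 1) in (t * 4)))))
step 3: [let@0] (((3 * 5) * (6 - 6)) == (if false then ((\w.(if true then 4 else 7)) ((if false then (\p.(\q.false)) else (\r.(\s.s))) 7)) else (((if true then 8 else 8) * (1 - 0)) - (let t = (0 * 1) in (t * 4)))))
step 4: [delta@0.0] ((15 * (6 - 6)) == (if false then ((\w.(if true then 4 else 7)) ((if false then (\p.(\q.false)) else (\r.(\s.s))) 7)) else (((if true then 8 else 8) * (1 - 0)) - (let t = (0 * 1) in (t * 4)))))
step 5: [delta@0.1] ((15 * 0) == (if false then ((\w.(if true then 4 else 7)) ((if false then (\p.(\q.false)) else (\r.(\s.s))) 7)) else (((if true then 8 else 8) * (1 - 0)) - (let t = (0 * 1) in (t * 4)))))
step 6: [delta@0] (0 == (if false then ((\w.(if true then 4 else 7)) ((if false then (\p.(\q.false)) else (\r.(\s.s))) 7)) else (((if true then 8 else 8) * (1 - 0)) - (let t = (0 * 1) in (t * 4)))))
step 7: [if@1] (0 == (((if true then 8 else 8) * (1 - 0)) - (let t = (0 * 1) in (t * 4))))
step 8: [if@1.0.0] (0 == ((8 * (1 - 0)) - (let t = (0 * 1) in (t * 4))))
step 9: [delta@1.0.1] (0 == ((8 * 1) - (let t = (0 * 1) in (t * 4))))
step 10: [delta@1.0] (0 == (8 - (let t = (0 * 1) in (t * 4))))
step 11: [let@1.1] (0 == (8 - ((0 * 1) * 4)))
step 12: [delta@1.1.0] (0 == (8 - (0 * 4)))
step 13: [delta@1.1] (0 == (8 - 0))
step 14: [delta@1] (0 == 8)
step 15: [delta@root] false

Answer: false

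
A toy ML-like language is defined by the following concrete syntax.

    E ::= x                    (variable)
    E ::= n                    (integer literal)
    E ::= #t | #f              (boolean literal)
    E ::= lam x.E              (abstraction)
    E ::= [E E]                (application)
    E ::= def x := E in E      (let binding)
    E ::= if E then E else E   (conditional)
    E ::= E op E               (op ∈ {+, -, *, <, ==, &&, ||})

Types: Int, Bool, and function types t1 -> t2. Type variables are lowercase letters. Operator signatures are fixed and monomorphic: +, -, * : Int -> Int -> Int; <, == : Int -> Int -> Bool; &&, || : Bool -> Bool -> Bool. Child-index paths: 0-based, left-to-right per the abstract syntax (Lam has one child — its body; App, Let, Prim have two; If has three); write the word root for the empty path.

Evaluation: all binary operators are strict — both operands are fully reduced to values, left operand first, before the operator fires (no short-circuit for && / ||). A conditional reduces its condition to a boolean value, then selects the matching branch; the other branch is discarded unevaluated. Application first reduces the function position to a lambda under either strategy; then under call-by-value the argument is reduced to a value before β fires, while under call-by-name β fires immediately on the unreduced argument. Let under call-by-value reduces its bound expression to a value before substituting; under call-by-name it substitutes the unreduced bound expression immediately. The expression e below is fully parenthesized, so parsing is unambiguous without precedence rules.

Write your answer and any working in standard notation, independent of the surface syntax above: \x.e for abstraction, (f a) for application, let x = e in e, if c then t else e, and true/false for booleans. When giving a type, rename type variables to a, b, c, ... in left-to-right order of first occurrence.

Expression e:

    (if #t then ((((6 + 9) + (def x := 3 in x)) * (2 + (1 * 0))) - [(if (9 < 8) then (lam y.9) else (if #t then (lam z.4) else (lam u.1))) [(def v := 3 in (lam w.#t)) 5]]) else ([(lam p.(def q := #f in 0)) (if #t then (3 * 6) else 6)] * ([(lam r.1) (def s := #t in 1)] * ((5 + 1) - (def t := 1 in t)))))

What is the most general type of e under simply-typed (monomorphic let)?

Answer: Int

Derivation:
  unify Bool ~ Bool
  unify Int ~ Int
  unify Int ~ Int
  unify Int ~ Int
let x : Int
x : Int
  unify Int ~ Int
  unify Int ~ Int
  unify Int ~ Int
  unify Int ~ Int
  unify Int ~ Int
  unify Int ~ Int
  unify Int ~ Int
  unify Int ~ Int
  unify Int ~ Int
  unify Int ~ Int
  unify Bool ~ Bool
\y._ : a -> Int
  unify Bool ~ Bool
\z._ : b -> Int
\u._ : c -> Int
  unify b -> Int ~ c -> Int
  unify b ~ c
  unify Int ~ Int
  unify a -> Int ~ c -> Int
  unify a ~ c
  unify Int ~ Int
let v : Int
\w._ : d -> Bool
  unify d -> Bool ~ Int -> e
  unify d ~ Int
  unify Bool ~ e
_ _ : Bool
  unify c -> Int ~ Bool -> f
  unify c ~ Bool
  unify Int ~ f
_ _ : Int
  unify Int ~ Int
let q : Bool
\p._ : g -> Int
  unify Bool ~ Bool
  unify Int ~ Int
  unify Int ~ Int
  unify Int ~ Int
  unify g -> Int ~ Int -> h
  unify g ~ Int
  unify Int ~ h
_ _ : Int
  unify Int ~ Int
\r._ : i -> Int
let s : Bool
  unify i -> Int ~ Int -> j
  unify i ~ Int
  unify Int ~ j
_ _ : Int
  unify Int ~ Int
  unify Int ~ Int
  unify Int ~ Int
  unify Int ~ Int
let t : Int
t : Int
  unify Int ~ Int
  unify Int ~ Int
  unify Int ~ Int
  unify Int ~ Int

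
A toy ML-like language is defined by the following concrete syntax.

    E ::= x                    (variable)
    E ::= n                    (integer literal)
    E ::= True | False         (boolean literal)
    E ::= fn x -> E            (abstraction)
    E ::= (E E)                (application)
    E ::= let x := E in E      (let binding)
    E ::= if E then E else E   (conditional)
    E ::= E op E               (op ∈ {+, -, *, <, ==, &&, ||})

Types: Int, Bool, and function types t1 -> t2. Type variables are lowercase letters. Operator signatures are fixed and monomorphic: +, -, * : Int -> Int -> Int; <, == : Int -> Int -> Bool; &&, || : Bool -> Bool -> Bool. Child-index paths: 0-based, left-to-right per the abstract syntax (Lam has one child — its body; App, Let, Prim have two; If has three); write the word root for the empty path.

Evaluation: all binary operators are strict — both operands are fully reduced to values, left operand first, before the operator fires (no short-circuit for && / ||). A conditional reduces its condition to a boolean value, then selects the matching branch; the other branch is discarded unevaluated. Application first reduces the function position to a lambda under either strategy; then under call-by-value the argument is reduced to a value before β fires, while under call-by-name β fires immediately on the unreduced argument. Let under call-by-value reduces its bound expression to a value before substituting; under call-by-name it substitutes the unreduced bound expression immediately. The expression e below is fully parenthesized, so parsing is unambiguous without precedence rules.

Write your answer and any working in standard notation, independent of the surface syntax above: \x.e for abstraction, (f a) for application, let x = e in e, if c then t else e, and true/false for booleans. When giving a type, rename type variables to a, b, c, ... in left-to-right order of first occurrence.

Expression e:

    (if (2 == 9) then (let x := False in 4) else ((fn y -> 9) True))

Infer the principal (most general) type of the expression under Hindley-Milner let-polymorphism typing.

Trace:
  unify Int ~ Int
  unify Int ~ Int
  unify Bool ~ Bool
let x : Bool
\y._ : a -> Int
  unify a -> Int ~ Bool -> b
  unify a ~ Bool
  unify Int ~ b
_ _ : Int
  unify Int ~ Int

Answer: Int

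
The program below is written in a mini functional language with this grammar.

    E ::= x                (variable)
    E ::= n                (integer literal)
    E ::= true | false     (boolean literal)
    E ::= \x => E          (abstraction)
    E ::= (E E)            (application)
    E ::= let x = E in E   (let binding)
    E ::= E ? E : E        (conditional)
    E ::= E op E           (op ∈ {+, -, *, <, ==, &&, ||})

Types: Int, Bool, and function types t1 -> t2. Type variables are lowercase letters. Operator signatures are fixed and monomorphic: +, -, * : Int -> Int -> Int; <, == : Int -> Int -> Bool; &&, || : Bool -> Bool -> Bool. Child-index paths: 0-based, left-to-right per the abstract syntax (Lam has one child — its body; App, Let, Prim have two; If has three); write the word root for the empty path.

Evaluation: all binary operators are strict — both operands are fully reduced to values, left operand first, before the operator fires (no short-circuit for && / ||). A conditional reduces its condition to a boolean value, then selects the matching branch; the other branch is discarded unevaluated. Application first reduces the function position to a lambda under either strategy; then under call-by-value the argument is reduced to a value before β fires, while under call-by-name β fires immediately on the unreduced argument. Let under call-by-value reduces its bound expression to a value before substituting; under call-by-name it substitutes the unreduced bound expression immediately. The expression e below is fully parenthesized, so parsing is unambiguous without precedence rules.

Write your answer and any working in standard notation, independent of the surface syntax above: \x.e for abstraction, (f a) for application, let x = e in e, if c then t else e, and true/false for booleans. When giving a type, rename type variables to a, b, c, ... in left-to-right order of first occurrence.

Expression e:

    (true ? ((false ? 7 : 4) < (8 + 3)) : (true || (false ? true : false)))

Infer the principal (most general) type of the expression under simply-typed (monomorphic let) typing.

Derivation:
  unify Bool ~ Bool
  unify Bool ~ Bool
  unify Int ~ Int
  unify Int ~ Int
  unify Int ~ Int
  unify Int ~ Int
  unify Int ~ Int
  unify Bool ~ Bool
  unify Bool ~ Bool
  unify Bool ~ Bool
  unify Bool ~ Bool
  unify Bool ~ Bool

Answer: Bool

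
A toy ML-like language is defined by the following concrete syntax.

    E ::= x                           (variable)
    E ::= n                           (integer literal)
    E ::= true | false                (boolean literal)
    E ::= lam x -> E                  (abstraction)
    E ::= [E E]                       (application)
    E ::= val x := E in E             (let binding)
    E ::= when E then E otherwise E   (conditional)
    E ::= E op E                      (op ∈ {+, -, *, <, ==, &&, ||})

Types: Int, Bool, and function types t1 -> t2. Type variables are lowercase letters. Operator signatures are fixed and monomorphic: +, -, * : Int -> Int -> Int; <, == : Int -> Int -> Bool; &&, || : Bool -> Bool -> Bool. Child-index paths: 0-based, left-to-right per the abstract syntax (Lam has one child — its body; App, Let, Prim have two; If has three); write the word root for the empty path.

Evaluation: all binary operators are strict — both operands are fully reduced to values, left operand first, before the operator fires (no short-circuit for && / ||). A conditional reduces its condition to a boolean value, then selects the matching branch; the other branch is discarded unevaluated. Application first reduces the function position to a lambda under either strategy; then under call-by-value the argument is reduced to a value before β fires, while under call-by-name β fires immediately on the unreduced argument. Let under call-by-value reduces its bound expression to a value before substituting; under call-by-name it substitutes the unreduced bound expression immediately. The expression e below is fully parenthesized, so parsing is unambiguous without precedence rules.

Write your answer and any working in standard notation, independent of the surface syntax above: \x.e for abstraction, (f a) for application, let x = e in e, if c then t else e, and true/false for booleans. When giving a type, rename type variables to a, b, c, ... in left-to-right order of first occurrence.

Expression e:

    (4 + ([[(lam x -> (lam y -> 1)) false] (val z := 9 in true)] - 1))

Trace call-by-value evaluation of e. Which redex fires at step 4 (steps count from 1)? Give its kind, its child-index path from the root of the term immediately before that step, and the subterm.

Answer: delta at 1 : (1 - 1)

Derivation:
step 0: (4 + ((((\x.(\y.1)) false) (let z = 9 in true)) - 1))
step 1: [beta@1.0.0] (4 + (((\y.1) (let z = 9 in true)) - 1))
step 2: [let@1.0.1] (4 + (((\y.1) true) - 1))
step 3: [beta@1.0] (4 + (1 - 1))
step 4: [delta@1] (4 + 0)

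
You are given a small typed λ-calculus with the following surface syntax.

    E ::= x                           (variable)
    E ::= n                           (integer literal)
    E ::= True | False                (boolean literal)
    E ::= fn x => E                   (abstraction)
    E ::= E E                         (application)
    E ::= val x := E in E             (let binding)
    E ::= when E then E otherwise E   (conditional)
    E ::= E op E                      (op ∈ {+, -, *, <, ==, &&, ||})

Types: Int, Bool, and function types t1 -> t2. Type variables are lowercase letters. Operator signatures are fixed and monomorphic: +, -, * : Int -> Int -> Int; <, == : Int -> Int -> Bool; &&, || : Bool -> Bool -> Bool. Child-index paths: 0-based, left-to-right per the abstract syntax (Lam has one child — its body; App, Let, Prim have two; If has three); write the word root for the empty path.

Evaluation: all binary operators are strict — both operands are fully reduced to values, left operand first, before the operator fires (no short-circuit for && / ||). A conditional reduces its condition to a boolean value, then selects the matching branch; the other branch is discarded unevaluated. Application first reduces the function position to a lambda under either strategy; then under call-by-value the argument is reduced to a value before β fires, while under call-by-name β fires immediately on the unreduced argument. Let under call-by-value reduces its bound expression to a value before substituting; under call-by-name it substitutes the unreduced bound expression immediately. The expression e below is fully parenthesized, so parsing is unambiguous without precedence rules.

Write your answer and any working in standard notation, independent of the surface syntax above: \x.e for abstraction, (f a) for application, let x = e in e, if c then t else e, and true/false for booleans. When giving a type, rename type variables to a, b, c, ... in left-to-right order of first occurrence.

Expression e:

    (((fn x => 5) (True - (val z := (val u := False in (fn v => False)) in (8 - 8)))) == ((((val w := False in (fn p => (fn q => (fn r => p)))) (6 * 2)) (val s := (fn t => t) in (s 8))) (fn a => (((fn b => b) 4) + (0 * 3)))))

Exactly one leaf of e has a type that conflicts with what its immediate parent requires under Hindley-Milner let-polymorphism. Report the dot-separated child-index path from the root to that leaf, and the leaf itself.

Answer: 0.1.0 : true

Working:
\x._ : a -> Int
  unify Bool ~ Int
  FAIL: mismatch Bool ~ Int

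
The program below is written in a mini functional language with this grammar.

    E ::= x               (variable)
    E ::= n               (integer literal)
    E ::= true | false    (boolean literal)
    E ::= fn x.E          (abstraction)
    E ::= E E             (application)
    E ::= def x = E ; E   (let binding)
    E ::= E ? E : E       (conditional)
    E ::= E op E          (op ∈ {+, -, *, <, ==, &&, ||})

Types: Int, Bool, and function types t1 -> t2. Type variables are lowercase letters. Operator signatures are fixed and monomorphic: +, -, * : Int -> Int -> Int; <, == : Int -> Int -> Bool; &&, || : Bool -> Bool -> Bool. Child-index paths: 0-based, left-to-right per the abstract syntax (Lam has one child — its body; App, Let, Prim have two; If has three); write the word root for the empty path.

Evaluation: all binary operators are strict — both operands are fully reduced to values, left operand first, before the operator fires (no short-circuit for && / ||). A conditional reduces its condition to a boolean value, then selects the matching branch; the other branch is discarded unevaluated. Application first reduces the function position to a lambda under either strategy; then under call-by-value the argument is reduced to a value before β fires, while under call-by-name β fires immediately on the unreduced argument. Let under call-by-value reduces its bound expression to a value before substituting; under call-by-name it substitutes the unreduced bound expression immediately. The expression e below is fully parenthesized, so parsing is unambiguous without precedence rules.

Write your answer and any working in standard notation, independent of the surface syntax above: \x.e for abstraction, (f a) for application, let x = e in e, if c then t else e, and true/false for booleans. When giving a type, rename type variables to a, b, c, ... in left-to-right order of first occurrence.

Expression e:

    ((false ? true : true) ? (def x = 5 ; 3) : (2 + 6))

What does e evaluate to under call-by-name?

Answer: 3

Working:
step 0: (if (if false then true else true) then (let x = 5 in 3) else (2 + 6))
step 1: [if@0] (if true then (let x = 5 in 3) else (2 + 6))
step 2: [if@root] (let x = 5 in 3)
step 3: [let@root] 3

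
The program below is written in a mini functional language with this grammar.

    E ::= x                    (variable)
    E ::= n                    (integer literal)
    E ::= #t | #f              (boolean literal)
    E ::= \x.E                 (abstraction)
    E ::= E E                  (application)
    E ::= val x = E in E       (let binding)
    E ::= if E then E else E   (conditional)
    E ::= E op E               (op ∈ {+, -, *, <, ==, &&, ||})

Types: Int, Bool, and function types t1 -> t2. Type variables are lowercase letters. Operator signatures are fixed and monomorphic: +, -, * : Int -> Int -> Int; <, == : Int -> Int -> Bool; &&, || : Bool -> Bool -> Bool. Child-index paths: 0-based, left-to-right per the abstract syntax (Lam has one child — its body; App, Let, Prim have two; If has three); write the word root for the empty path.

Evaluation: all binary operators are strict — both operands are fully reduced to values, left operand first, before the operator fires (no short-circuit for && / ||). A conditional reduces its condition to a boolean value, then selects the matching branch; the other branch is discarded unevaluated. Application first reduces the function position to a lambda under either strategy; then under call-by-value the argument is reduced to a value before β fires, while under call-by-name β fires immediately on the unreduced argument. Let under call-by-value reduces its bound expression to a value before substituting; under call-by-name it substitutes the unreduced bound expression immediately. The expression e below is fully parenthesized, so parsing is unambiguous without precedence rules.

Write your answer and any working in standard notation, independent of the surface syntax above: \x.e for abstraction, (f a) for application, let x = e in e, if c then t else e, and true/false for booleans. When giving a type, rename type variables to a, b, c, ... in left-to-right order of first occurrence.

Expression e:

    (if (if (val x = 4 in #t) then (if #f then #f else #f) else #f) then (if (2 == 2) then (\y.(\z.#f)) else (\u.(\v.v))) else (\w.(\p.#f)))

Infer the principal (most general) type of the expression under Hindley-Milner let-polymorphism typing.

Trace:
let x : Int
  unify Bool ~ Bool
  unify Bool ~ Bool
  unify Bool ~ Bool
  unify Bool ~ Bool
  unify Bool ~ Bool
  unify Int ~ Int
  unify Int ~ Int
  unify Bool ~ Bool
\z._ : b -> Bool
\y._ : a -> b -> Bool
v : d
\v._ : d -> d
\u._ : c -> d -> d
  unify a -> b -> Bool ~ c -> d -> d
  unify a ~ c
  unify b -> Bool ~ d -> d
  unify b ~ d
  unify Bool ~ d
\p._ : f -> Bool
\w._ : e -> f -> Bool
  unify c -> Bool -> Bool ~ e -> f -> Bool
  unify c ~ e
  unify Bool -> Bool ~ f -> Bool
  unify Bool ~ f
  unify Bool ~ Bool

Answer: a -> Bool -> Bool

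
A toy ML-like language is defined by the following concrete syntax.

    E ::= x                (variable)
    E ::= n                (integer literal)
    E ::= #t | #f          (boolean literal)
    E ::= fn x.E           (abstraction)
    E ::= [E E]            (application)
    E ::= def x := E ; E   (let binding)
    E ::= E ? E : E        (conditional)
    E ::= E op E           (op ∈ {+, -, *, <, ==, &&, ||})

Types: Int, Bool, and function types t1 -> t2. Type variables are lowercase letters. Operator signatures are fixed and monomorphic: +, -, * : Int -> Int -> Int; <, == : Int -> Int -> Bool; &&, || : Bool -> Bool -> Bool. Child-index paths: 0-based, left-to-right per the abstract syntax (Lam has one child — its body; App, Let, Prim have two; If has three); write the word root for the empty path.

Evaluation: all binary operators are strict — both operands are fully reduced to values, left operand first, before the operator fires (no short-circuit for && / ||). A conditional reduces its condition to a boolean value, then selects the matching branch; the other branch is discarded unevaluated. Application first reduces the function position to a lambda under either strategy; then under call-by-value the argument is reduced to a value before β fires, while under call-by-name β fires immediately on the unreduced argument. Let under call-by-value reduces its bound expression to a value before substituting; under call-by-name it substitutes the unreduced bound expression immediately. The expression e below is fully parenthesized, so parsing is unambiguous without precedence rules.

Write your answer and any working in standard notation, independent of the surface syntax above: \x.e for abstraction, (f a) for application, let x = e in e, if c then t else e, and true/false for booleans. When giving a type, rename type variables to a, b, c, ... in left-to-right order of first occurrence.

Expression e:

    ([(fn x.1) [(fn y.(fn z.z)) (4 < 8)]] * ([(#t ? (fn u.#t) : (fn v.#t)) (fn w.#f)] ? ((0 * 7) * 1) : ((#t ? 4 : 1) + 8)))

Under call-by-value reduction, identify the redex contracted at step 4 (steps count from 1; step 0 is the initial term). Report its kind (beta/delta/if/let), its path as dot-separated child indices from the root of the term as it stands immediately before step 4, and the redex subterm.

Answer: if at 1.0.0 : (if true then (\u.true) else (\v.true))

Derivation:
step 0: (((\x.1) ((\y.(\z.z)) (4 < 8))) * (if ((if true then (\u.true) else (\v.true)) (\w.false)) then ((0 * 7) * 1) else ((if true then 4 else 1) + 8)))
step 1: [delta@0.1.1] (((\x.1) ((\y.(\z.z)) true)) * (if ((if true then (\u.true) else (\v.true)) (\w.false)) then ((0 * 7) * 1) else ((if true then 4 else 1) + 8)))
step 2: [beta@0.1] (((\x.1) (\z.z)) * (if ((if true then (\u.true) else (\v.true)) (\w.false)) then ((0 * 7) * 1) else ((if true then 4 else 1) + 8)))
step 3: [beta@0] (1 * (if ((if true then (\u.true) else (\v.true)) (\w.false)) then ((0 * 7) * 1) else ((if true then 4 else 1) + 8)))
step 4: [if@1.0.0] (1 * (if ((\u.true) (\w.false)) then ((0 * 7) * 1) else ((if true then 4 else 1) + 8)))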